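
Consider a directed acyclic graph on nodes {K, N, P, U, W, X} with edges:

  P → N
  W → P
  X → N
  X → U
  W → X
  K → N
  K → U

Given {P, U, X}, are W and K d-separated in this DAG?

4 paths connect W and K; each must be blocked for d-separation to hold:
Path 1: W → P → N ← K
  P is a chain here and P is conditioned on, so the path is blocked at P.
Path 2: W → P → N ← X → U ← K
  P is a chain here and P is conditioned on, so the path is blocked at P.
Path 3: W → X → N ← K
  X is a chain here and X is conditioned on, so the path is blocked at X.
Path 4: W → X → U ← K
  X is a chain here and X is conditioned on, so the path is blocked at X.
Since every path is blocked, d-separation holds.

Yes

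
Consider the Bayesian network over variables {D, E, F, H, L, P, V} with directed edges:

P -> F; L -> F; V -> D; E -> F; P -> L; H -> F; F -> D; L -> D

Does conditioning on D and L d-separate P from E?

No

Enumerating the 3 paths from P to E and testing each for blocking by {D, L}:
  1. P → F ← E — F:collider[open] ⇒ active
  2. P → L → D ← F ← E — L:chain[blocks]; D:collider[open]; F:chain[open] ⇒ blocked
  3. P → L → F ← E — L:chain[blocks]; F:collider[open] ⇒ blocked
Because an active path exists, P and E are not d-separated.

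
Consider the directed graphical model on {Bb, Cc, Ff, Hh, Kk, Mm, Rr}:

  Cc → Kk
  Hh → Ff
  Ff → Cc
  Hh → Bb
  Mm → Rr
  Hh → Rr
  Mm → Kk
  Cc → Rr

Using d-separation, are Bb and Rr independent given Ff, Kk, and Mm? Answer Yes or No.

No

3 paths connect Bb and Rr; each must be blocked for d-separation to hold:
  1. Bb ← Hh → Ff → Cc → Kk ← Mm → Rr — Hh:fork[open]; Ff:chain[blocks]; Cc:chain[open]; Kk:collider[open]; Mm:fork[blocks] ⇒ blocked
  2. Bb ← Hh → Ff → Cc → Rr — Hh:fork[open]; Ff:chain[blocks]; Cc:chain[open] ⇒ blocked
  3. Bb ← Hh → Rr — Hh:fork[open] ⇒ active
At least one path is unblocked, so d-separation fails.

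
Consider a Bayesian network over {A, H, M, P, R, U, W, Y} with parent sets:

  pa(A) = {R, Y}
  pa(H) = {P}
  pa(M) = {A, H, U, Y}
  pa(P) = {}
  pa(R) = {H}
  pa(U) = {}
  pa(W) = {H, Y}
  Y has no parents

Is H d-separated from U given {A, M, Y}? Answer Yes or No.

No

We examine all 5 paths between H and U:
Path 1: H → W ← Y → A → M ← U
  W is a collider here and neither W nor any of its descendants is conditioned on, so the collider stays closed — the path is blocked at W.
Path 2: H → W ← Y → M ← U
  W is a collider here and neither W nor any of its descendants is conditioned on, so the collider stays closed — the path is blocked at W.
Path 3: H → M ← U
  M is a collider and M is conditioned on, which opens it — no node blocks this path, so it is active.
Path 4: H → R → A ← Y → M ← U
  Y is a fork here and Y is conditioned on, so the path is blocked at Y.
Path 5: H → R → A → M ← U
  A is a chain here and A is conditioned on, so the path is blocked at A.
Since the path H → M ← U is active, H and U are not d-separated given {A, M, Y}.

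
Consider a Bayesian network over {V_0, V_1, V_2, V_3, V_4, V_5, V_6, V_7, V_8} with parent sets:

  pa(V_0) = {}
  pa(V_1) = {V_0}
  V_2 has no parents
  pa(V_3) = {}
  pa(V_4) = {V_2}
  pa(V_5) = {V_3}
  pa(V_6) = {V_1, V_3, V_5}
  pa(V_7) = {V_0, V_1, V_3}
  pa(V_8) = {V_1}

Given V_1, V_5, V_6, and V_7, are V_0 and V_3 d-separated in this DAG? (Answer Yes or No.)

Enumerating the 6 paths from V_0 to V_3 and testing each for blocking by {V_1, V_5, V_6, V_7}:
Path 1: V_0 → V_1 → V_7 ← V_3
  V_1 is a chain here and V_1 is conditioned on, so the path is blocked at V_1.
Path 2: V_0 → V_1 → V_6 ← V_3
  V_1 is a chain here and V_1 is conditioned on, so the path is blocked at V_1.
Path 3: V_0 → V_1 → V_6 ← V_5 ← V_3
  V_1 is a chain here and V_1 is conditioned on, so the path is blocked at V_1.
Path 4: V_0 → V_7 ← V_1 → V_6 ← V_3
  V_1 is a fork here and V_1 is conditioned on, so the path is blocked at V_1.
Path 5: V_0 → V_7 ← V_1 → V_6 ← V_5 ← V_3
  V_1 is a fork here and V_1 is conditioned on, so the path is blocked at V_1.
Path 6: V_0 → V_7 ← V_3
  V_7 is a collider and V_7 is conditioned on, which opens it — no node blocks this path, so it is active.
Because an active path exists, V_0 and V_3 are not d-separated.

No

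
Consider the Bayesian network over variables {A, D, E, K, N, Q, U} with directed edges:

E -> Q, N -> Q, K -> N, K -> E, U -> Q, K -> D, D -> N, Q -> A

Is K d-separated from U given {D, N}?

Yes

Enumerating the 3 paths from K to U and testing each for blocking by {D, N}:
  1. K → N → Q ← U — N:chain[blocks]; Q:collider[blocks] ⇒ blocked
  2. K → D → N → Q ← U — D:chain[blocks]; N:chain[blocks]; Q:collider[blocks] ⇒ blocked
  3. K → E → Q ← U — E:chain[open]; Q:collider[blocks] ⇒ blocked
All paths are blocked; K ⊥ U | {D, N} holds.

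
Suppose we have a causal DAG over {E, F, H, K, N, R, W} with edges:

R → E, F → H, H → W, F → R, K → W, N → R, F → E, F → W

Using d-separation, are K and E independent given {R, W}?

No

We examine all 4 paths between K and E:
  1. K → W ← H ← F → E — W:collider[open]; H:chain[open]; F:fork[open] ⇒ active
  2. K → W ← H ← F → R → E — W:collider[open]; H:chain[open]; F:fork[open]; R:chain[blocks] ⇒ blocked
  3. K → W ← F → E — W:collider[open]; F:fork[open] ⇒ active
  4. K → W ← F → R → E — W:collider[open]; F:fork[open]; R:chain[blocks] ⇒ blocked
Because an active path exists, K and E are not d-separated.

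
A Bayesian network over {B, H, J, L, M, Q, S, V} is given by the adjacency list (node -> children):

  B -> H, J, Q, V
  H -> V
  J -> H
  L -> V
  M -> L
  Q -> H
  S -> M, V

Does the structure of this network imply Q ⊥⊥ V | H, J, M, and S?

6 paths connect Q and V; each must be blocked for d-separation to hold:
Path 1: Q → H ← J ← B → V
  J is a chain here and J is conditioned on, so the path is blocked at J.
Path 2: Q → H → V
  H is a chain here and H is conditioned on, so the path is blocked at H.
Path 3: Q → H ← B → V
  H is a collider and H is conditioned on, which opens it; B is a fork and B is not conditioned on — no node blocks this path, so it is active.
Path 4: Q ← B → J → H → V
  J is a chain here and J is conditioned on, so the path is blocked at J.
Path 5: Q ← B → V
  B is a fork and B is not conditioned on — no node blocks this path, so it is active.
Path 6: Q ← B → H → V
  H is a chain here and H is conditioned on, so the path is blocked at H.
At least one path is unblocked, so d-separation fails.

No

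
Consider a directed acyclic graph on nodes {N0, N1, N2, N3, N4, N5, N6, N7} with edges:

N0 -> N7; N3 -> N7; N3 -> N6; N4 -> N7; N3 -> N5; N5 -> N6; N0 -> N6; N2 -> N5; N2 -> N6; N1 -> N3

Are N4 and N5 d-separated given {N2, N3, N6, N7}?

We examine all 6 paths between N4 and N5:
Path 1: N4 → N7 ← N3 → N6 ← N5
  N3 is a fork here and N3 is conditioned on, so the path is blocked at N3.
Path 2: N4 → N7 ← N3 → N6 ← N2 → N5
  N3 is a fork here and N3 is conditioned on, so the path is blocked at N3.
Path 3: N4 → N7 ← N3 → N5
  N3 is a fork here and N3 is conditioned on, so the path is blocked at N3.
Path 4: N4 → N7 ← N0 → N6 ← N3 → N5
  N3 is a fork here and N3 is conditioned on, so the path is blocked at N3.
Path 5: N4 → N7 ← N0 → N6 ← N5
  N7 is a collider and N7 is conditioned on, which opens it; N0 is a fork and N0 is not conditioned on; N6 is a collider and N6 is conditioned on, which opens it — no node blocks this path, so it is active.
Path 6: N4 → N7 ← N0 → N6 ← N2 → N5
  N2 is a fork here and N2 is conditioned on, so the path is blocked at N2.
At least one path is unblocked, so d-separation fails.

No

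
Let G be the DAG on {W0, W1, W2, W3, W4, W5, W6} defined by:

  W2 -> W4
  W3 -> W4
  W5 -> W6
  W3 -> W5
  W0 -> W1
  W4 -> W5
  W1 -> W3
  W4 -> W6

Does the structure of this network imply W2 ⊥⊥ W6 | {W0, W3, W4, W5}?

Yes

There are 3 undirected paths between W2 and W6; checking each against the conditioning set {W0, W3, W4, W5}:
  1. W2 → W4 ← W3 → W5 → W6 — W4:collider[open]; W3:fork[blocks]; W5:chain[blocks] ⇒ blocked
  2. W2 → W4 → W5 → W6 — W4:chain[blocks]; W5:chain[blocks] ⇒ blocked
  3. W2 → W4 → W6 — W4:chain[blocks] ⇒ blocked
Every path is blocked, so W2 and W6 are d-separated given {W0, W3, W4, W5}.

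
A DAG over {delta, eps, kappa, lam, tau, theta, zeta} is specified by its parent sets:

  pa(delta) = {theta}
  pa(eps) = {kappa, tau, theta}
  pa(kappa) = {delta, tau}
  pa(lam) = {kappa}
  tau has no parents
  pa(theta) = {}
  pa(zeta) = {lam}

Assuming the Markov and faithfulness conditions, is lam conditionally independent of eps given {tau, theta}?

No

3 paths connect lam and eps; each must be blocked for d-separation to hold:
  1. lam ← kappa → eps — kappa:fork[open] ⇒ active
  2. lam ← kappa ← tau → eps — kappa:chain[open]; tau:fork[blocks] ⇒ blocked
  3. lam ← kappa ← delta ← theta → eps — kappa:chain[open]; delta:chain[open]; theta:fork[blocks] ⇒ blocked
At least one path is unblocked, so d-separation fails.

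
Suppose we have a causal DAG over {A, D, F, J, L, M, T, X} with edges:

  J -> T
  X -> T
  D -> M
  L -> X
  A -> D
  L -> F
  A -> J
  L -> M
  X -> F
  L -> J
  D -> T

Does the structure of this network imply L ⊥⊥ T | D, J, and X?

Enumerating the 6 paths from L to T and testing each for blocking by {D, J, X}:
Path 1: L → F ← X → T
  F is a collider here and neither F nor any of its descendants is conditioned on, so the collider stays closed — the path is blocked at F.
Path 2: L → J ← A → D → T
  D is a chain here and D is conditioned on, so the path is blocked at D.
Path 3: L → J → T
  J is a chain here and J is conditioned on, so the path is blocked at J.
Path 4: L → M ← D ← A → J → T
  M is a collider here and neither M nor any of its descendants is conditioned on, so the collider stays closed — the path is blocked at M.
Path 5: L → M ← D → T
  M is a collider here and neither M nor any of its descendants is conditioned on, so the collider stays closed — the path is blocked at M.
Path 6: L → X → T
  X is a chain here and X is conditioned on, so the path is blocked at X.
Since every path is blocked, d-separation holds.

Yes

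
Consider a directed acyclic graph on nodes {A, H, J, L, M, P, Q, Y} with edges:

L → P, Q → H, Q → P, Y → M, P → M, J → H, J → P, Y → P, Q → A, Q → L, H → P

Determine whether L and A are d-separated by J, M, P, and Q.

4 paths connect L and A; each must be blocked for d-separation to hold:
Path 1: L ← Q → A
  Q is a fork here and Q is conditioned on, so the path is blocked at Q.
Path 2: L → P ← Q → A
  Q is a fork here and Q is conditioned on, so the path is blocked at Q.
Path 3: L → P ← J → H ← Q → A
  J is a fork here and J is conditioned on, so the path is blocked at J.
Path 4: L → P ← H ← Q → A
  Q is a fork here and Q is conditioned on, so the path is blocked at Q.
All paths are blocked; L ⊥ A | {J, M, P, Q} holds.

Yes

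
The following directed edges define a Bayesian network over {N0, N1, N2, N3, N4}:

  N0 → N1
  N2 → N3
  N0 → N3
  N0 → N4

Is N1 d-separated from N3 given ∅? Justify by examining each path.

The only undirected path from N1 to N3 is:
Path 1: N1 ← N0 → N3
  N0 is a fork and N0 is not conditioned on — no node blocks this path, so it is active.
Since the path N1 ← N0 → N3 is active, N1 and N3 are not d-separated given ∅.

No — N1 and N3 are not d-separated given ∅.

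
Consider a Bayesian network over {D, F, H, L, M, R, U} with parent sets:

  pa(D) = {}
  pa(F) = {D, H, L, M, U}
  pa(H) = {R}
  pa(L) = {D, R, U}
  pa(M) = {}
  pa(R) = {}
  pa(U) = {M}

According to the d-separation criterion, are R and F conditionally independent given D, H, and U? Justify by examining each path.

No

5 paths connect R and F; each must be blocked for d-separation to hold:
  1. R → H → F — H:chain[blocks] ⇒ blocked
  2. R → L ← U ← M → F — L:collider[blocks]; U:chain[blocks]; M:fork[open] ⇒ blocked
  3. R → L ← U → F — L:collider[blocks]; U:fork[blocks] ⇒ blocked
  4. R → L ← D → F — L:collider[blocks]; D:fork[blocks] ⇒ blocked
  5. R → L → F — L:chain[open] ⇒ active
Because an active path exists, R and F are not d-separated.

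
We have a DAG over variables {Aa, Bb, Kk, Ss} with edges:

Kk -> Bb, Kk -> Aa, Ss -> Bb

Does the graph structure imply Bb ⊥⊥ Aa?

Only one path connects Bb and Aa:
Path 1: Bb ← Kk → Aa
  Kk is a fork and Kk is not conditioned on — no node blocks this path, so it is active.
Since the path Bb ← Kk → Aa is active, Bb and Aa are not d-separated given ∅.

No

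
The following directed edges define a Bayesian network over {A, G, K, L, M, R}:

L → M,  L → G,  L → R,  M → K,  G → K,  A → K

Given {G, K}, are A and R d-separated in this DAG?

2 paths connect A and R; each must be blocked for d-separation to hold:
Path 1: A → K ← G ← L → R
  G is a chain here and G is conditioned on, so the path is blocked at G.
Path 2: A → K ← M ← L → R
  K is a collider and K is conditioned on, which opens it; M is a chain and M is not conditioned on; L is a fork and L is not conditioned on — no node blocks this path, so it is active.
Because an active path exists, A and R are not d-separated.

No — A and R are not d-separated given {G, K}.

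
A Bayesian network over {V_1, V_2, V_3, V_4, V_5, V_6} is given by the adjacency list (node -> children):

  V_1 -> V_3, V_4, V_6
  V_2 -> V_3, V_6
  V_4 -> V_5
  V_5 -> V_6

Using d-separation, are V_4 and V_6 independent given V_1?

There are 3 undirected paths between V_4 and V_6; checking each against the conditioning set {V_1}:
Path 1: V_4 → V_5 → V_6
  V_5 is a chain and V_5 is not conditioned on — no node blocks this path, so it is active.
Path 2: V_4 ← V_1 → V_3 ← V_2 → V_6
  V_1 is a fork here and V_1 is conditioned on, so the path is blocked at V_1.
Path 3: V_4 ← V_1 → V_6
  V_1 is a fork here and V_1 is conditioned on, so the path is blocked at V_1.
Since the path V_4 → V_5 → V_6 is active, V_4 and V_6 are not d-separated given {V_1}.

No — V_4 and V_6 are not d-separated given {V_1}.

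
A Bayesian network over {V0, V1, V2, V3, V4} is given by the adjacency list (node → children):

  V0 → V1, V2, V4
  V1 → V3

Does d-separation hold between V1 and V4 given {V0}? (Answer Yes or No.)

Yes — V1 and V4 are d-separated given {V0}.

The only undirected path from V1 to V4 is:
Path 1: V1 ← V0 → V4
  V0 is a fork here and V0 is conditioned on, so the path is blocked at V0.
Since every path is blocked, d-separation holds.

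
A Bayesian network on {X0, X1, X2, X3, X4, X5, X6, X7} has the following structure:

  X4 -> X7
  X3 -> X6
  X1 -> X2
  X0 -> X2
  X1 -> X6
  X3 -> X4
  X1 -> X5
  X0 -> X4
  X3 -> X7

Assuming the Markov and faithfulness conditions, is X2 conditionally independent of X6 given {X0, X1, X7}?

We examine all 3 paths between X2 and X6:
  1. X2 ← X0 → X4 ← X3 → X6 — X0:fork[blocks]; X4:collider[open]; X3:fork[open] ⇒ blocked
  2. X2 ← X0 → X4 → X7 ← X3 → X6 — X0:fork[blocks]; X4:chain[open]; X7:collider[open]; X3:fork[open] ⇒ blocked
  3. X2 ← X1 → X6 — X1:fork[blocks] ⇒ blocked
Since every path is blocked, d-separation holds.

Yes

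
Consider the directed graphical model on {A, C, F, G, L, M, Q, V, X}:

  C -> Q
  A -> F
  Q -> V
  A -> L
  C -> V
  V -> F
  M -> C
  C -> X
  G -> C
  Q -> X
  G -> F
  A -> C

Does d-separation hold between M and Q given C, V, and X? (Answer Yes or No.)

Enumerating the 5 paths from M to Q and testing each for blocking by {C, V, X}:
Path 1: M → C → Q
  C is a chain here and C is conditioned on, so the path is blocked at C.
Path 2: M → C → X ← Q
  C is a chain here and C is conditioned on, so the path is blocked at C.
Path 3: M → C ← A → F ← V ← Q
  F is a collider here and neither F nor any of its descendants is conditioned on, so the collider stays closed — the path is blocked at F.
Path 4: M → C → V ← Q
  C is a chain here and C is conditioned on, so the path is blocked at C.
Path 5: M → C ← G → F ← V ← Q
  F is a collider here and neither F nor any of its descendants is conditioned on, so the collider stays closed — the path is blocked at F.
All paths are blocked; M ⊥ Q | {C, V, X} holds.

Yes — M and Q are d-separated given {C, V, X}.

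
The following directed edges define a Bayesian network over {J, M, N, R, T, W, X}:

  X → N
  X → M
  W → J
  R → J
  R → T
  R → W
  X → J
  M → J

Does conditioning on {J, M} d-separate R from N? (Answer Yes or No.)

No

We examine all 4 paths between R and N:
  1. R → W → J ← X → N — W:chain[open]; J:collider[open]; X:fork[open] ⇒ active
  2. R → W → J ← M ← X → N — W:chain[open]; J:collider[open]; M:chain[blocks]; X:fork[open] ⇒ blocked
  3. R → J ← X → N — J:collider[open]; X:fork[open] ⇒ active
  4. R → J ← M ← X → N — J:collider[open]; M:chain[blocks]; X:fork[open] ⇒ blocked
At least one path is unblocked, so d-separation fails.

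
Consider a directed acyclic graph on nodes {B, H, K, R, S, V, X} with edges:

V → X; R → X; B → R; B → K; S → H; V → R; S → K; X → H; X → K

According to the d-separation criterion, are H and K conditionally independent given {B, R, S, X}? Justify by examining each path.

Enumerating the 4 paths from H to K and testing each for blocking by {B, R, S, X}:
Path 1: H ← X → K
  X is a fork here and X is conditioned on, so the path is blocked at X.
Path 2: H ← X ← V → R ← B → K
  X is a chain here and X is conditioned on, so the path is blocked at X.
Path 3: H ← X ← R ← B → K
  X is a chain here and X is conditioned on, so the path is blocked at X.
Path 4: H ← S → K
  S is a fork here and S is conditioned on, so the path is blocked at S.
All paths are blocked; H ⊥ K | {B, R, S, X} holds.

Yes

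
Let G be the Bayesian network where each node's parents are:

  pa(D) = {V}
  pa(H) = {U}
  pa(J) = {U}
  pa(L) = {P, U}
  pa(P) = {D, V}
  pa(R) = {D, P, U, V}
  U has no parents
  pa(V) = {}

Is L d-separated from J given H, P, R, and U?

Yes

There are 6 undirected paths between L and J; checking each against the conditioning set {H, P, R, U}:
  1. L ← P ← V → R ← U → J — P:chain[blocks]; V:fork[open]; R:collider[open]; U:fork[blocks] ⇒ blocked
  2. L ← P ← V → D → R ← U → J — P:chain[blocks]; V:fork[open]; D:chain[open]; R:collider[open]; U:fork[blocks] ⇒ blocked
  3. L ← P → R ← U → J — P:fork[blocks]; R:collider[open]; U:fork[blocks] ⇒ blocked
  4. L ← P ← D ← V → R ← U → J — P:chain[blocks]; D:chain[open]; V:fork[open]; R:collider[open]; U:fork[blocks] ⇒ blocked
  5. L ← P ← D → R ← U → J — P:chain[blocks]; D:fork[open]; R:collider[open]; U:fork[blocks] ⇒ blocked
  6. L ← U → J — U:fork[blocks] ⇒ blocked
Since every path is blocked, d-separation holds.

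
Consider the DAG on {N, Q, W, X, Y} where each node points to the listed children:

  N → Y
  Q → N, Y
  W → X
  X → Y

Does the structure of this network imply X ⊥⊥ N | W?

Yes — X and N are d-separated given {W}.

There are 2 undirected paths between X and N; checking each against the conditioning set {W}:
Path 1: X → Y ← Q → N
  Y is a collider here and neither Y nor any of its descendants is conditioned on, so the collider stays closed — the path is blocked at Y.
Path 2: X → Y ← N
  Y is a collider here and neither Y nor any of its descendants is conditioned on, so the collider stays closed — the path is blocked at Y.
Every path is blocked, so X and N are d-separated given {W}.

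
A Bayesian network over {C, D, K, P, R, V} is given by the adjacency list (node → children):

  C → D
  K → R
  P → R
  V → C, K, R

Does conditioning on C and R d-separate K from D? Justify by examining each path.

Yes

2 paths connect K and D; each must be blocked for d-separation to hold:
Path 1: K → R ← V → C → D
  C is a chain here and C is conditioned on, so the path is blocked at C.
Path 2: K ← V → C → D
  C is a chain here and C is conditioned on, so the path is blocked at C.
All paths are blocked; K ⊥ D | {C, R} holds.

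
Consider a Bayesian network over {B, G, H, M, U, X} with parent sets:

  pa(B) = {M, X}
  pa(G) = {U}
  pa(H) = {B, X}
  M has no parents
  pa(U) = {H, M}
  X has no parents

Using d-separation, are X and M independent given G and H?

No

There are 4 undirected paths between X and M; checking each against the conditioning set {G, H}:
Path 1: X → B → H → U ← M
  H is a chain here and H is conditioned on, so the path is blocked at H.
Path 2: X → B ← M
  B is a collider and its descendant G is conditioned on, which opens it — no node blocks this path, so it is active.
Path 3: X → H → U ← M
  H is a chain here and H is conditioned on, so the path is blocked at H.
Path 4: X → H ← B ← M
  H is a collider and H is conditioned on, which opens it; B is a chain and B is not conditioned on — no node blocks this path, so it is active.
Because an active path exists, X and M are not d-separated.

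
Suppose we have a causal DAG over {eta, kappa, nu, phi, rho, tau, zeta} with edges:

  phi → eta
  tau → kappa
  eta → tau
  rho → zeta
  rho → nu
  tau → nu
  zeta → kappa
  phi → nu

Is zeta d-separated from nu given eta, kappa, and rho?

No

There are 3 undirected paths between zeta and nu; checking each against the conditioning set {eta, kappa, rho}:
  1. zeta ← rho → nu — rho:fork[blocks] ⇒ blocked
  2. zeta → kappa ← tau ← eta ← phi → nu — kappa:collider[open]; tau:chain[open]; eta:chain[blocks]; phi:fork[open] ⇒ blocked
  3. zeta → kappa ← tau → nu — kappa:collider[open]; tau:fork[open] ⇒ active
At least one path is unblocked, so d-separation fails.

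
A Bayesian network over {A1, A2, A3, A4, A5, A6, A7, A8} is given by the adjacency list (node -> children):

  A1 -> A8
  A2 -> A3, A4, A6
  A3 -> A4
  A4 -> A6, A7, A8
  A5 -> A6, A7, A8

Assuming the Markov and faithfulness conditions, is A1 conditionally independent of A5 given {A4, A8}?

No

5 paths connect A1 and A5; each must be blocked for d-separation to hold:
Path 1: A1 → A8 ← A5
  A8 is a collider and A8 is conditioned on, which opens it — no node blocks this path, so it is active.
Path 2: A1 → A8 ← A4 ← A2 → A6 ← A5
  A4 is a chain here and A4 is conditioned on, so the path is blocked at A4.
Path 3: A1 → A8 ← A4 ← A3 ← A2 → A6 ← A5
  A4 is a chain here and A4 is conditioned on, so the path is blocked at A4.
Path 4: A1 → A8 ← A4 → A6 ← A5
  A4 is a fork here and A4 is conditioned on, so the path is blocked at A4.
Path 5: A1 → A8 ← A4 → A7 ← A5
  A4 is a fork here and A4 is conditioned on, so the path is blocked at A4.
Since the path A1 → A8 ← A5 is active, A1 and A5 are not d-separated given {A4, A8}.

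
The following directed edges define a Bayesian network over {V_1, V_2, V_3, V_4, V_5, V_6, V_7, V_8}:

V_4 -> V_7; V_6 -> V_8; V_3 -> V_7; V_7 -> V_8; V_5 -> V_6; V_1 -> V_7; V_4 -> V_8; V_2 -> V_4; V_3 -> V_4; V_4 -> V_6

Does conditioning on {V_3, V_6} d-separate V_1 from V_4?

Yes

There are 4 undirected paths between V_1 and V_4; checking each against the conditioning set {V_3, V_6}:
Path 1: V_1 → V_7 ← V_4
  V_7 is a collider here and neither V_7 nor any of its descendants is conditioned on, so the collider stays closed — the path is blocked at V_7.
Path 2: V_1 → V_7 → V_8 ← V_4
  V_8 is a collider here and neither V_8 nor any of its descendants is conditioned on, so the collider stays closed — the path is blocked at V_8.
Path 3: V_1 → V_7 → V_8 ← V_6 ← V_4
  V_8 is a collider here and neither V_8 nor any of its descendants is conditioned on, so the collider stays closed — the path is blocked at V_8.
Path 4: V_1 → V_7 ← V_3 → V_4
  V_7 is a collider here and neither V_7 nor any of its descendants is conditioned on, so the collider stays closed — the path is blocked at V_7.
Every path is blocked, so V_1 and V_4 are d-separated given {V_3, V_6}.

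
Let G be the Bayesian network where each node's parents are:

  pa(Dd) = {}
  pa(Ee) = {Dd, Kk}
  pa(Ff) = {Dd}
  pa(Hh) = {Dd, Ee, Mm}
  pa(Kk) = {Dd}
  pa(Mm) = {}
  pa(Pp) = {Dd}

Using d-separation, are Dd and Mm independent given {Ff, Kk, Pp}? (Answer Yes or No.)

Enumerating the 3 paths from Dd to Mm and testing each for blocking by {Ff, Kk, Pp}:
  1. Dd → Ee → Hh ← Mm — Ee:chain[open]; Hh:collider[blocks] ⇒ blocked
  2. Dd → Hh ← Mm — Hh:collider[blocks] ⇒ blocked
  3. Dd → Kk → Ee → Hh ← Mm — Kk:chain[blocks]; Ee:chain[open]; Hh:collider[blocks] ⇒ blocked
Every path is blocked, so Dd and Mm are d-separated given {Ff, Kk, Pp}.

Yes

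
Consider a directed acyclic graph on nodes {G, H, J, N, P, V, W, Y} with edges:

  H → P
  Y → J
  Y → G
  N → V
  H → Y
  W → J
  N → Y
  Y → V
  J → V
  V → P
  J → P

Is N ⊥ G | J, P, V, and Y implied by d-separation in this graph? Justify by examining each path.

Enumerating the 6 paths from N to G and testing each for blocking by {J, P, V, Y}:
  1. N → Y → G — Y:chain[blocks] ⇒ blocked
  2. N → V ← J ← Y → G — V:collider[open]; J:chain[blocks]; Y:fork[blocks] ⇒ blocked
  3. N → V ← J → P ← H → Y → G — V:collider[open]; J:fork[blocks]; P:collider[open]; H:fork[open]; Y:chain[blocks] ⇒ blocked
  4. N → V ← Y → G — V:collider[open]; Y:fork[blocks] ⇒ blocked
  5. N → V → P ← J ← Y → G — V:chain[blocks]; P:collider[open]; J:chain[blocks]; Y:fork[blocks] ⇒ blocked
  6. N → V → P ← H → Y → G — V:chain[blocks]; P:collider[open]; H:fork[open]; Y:chain[blocks] ⇒ blocked
All paths are blocked; N ⊥ G | {J, P, V, Y} holds.

Yes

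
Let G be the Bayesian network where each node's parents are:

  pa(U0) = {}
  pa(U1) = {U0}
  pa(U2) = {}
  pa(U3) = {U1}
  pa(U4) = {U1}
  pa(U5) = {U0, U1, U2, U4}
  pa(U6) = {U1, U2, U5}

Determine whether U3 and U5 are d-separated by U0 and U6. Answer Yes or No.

We examine all 5 paths between U3 and U5:
Path 1: U3 ← U1 → U6 ← U2 → U5
  U1 is a fork and U1 is not conditioned on; U6 is a collider and U6 is conditioned on, which opens it; U2 is a fork and U2 is not conditioned on — no node blocks this path, so it is active.
Path 2: U3 ← U1 → U6 ← U5
  U1 is a fork and U1 is not conditioned on; U6 is a collider and U6 is conditioned on, which opens it — no node blocks this path, so it is active.
Path 3: U3 ← U1 → U4 → U5
  U1 is a fork and U1 is not conditioned on; U4 is a chain and U4 is not conditioned on — no node blocks this path, so it is active.
Path 4: U3 ← U1 ← U0 → U5
  U0 is a fork here and U0 is conditioned on, so the path is blocked at U0.
Path 5: U3 ← U1 → U5
  U1 is a fork and U1 is not conditioned on — no node blocks this path, so it is active.
At least one path is unblocked, so d-separation fails.

No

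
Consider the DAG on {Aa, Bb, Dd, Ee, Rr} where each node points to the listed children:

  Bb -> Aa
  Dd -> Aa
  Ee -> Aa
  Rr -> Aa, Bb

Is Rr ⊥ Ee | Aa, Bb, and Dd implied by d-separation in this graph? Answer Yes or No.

We examine all 2 paths between Rr and Ee:
  1. Rr → Aa ← Ee — Aa:collider[open] ⇒ active
  2. Rr → Bb → Aa ← Ee — Bb:chain[blocks]; Aa:collider[open] ⇒ blocked
Since the path Rr → Aa ← Ee is active, Rr and Ee are not d-separated given {Aa, Bb, Dd}.

No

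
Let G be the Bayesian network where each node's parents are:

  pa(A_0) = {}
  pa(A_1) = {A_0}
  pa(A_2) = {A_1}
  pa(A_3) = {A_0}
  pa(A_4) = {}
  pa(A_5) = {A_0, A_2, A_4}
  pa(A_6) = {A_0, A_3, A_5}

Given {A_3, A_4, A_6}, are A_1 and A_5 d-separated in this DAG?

We examine all 4 paths between A_1 and A_5:
  1. A_1 → A_2 → A_5 — A_2:chain[open] ⇒ active
  2. A_1 ← A_0 → A_3 → A_6 ← A_5 — A_0:fork[open]; A_3:chain[blocks]; A_6:collider[open] ⇒ blocked
  3. A_1 ← A_0 → A_5 — A_0:fork[open] ⇒ active
  4. A_1 ← A_0 → A_6 ← A_5 — A_0:fork[open]; A_6:collider[open] ⇒ active
Because an active path exists, A_1 and A_5 are not d-separated.

No — A_1 and A_5 are not d-separated given {A_3, A_4, A_6}.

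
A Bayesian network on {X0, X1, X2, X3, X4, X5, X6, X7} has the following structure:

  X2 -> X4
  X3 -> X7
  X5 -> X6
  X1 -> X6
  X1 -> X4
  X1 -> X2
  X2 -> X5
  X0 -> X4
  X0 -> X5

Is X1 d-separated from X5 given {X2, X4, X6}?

No

Enumerating the 5 paths from X1 to X5 and testing each for blocking by {X2, X4, X6}:
Path 1: X1 → X6 ← X5
  X6 is a collider and X6 is conditioned on, which opens it — no node blocks this path, so it is active.
Path 2: X1 → X4 ← X0 → X5
  X4 is a collider and X4 is conditioned on, which opens it; X0 is a fork and X0 is not conditioned on — no node blocks this path, so it is active.
Path 3: X1 → X4 ← X2 → X5
  X2 is a fork here and X2 is conditioned on, so the path is blocked at X2.
Path 4: X1 → X2 → X4 ← X0 → X5
  X2 is a chain here and X2 is conditioned on, so the path is blocked at X2.
Path 5: X1 → X2 → X5
  X2 is a chain here and X2 is conditioned on, so the path is blocked at X2.
At least one path is unblocked, so d-separation fails.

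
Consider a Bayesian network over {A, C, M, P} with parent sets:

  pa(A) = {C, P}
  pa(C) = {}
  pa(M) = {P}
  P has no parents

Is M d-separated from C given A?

No

Only one path connects M and C:
Path 1: M ← P → A ← C
  P is a fork and P is not conditioned on; A is a collider and A is conditioned on, which opens it — no node blocks this path, so it is active.
At least one path is unblocked, so d-separation fails.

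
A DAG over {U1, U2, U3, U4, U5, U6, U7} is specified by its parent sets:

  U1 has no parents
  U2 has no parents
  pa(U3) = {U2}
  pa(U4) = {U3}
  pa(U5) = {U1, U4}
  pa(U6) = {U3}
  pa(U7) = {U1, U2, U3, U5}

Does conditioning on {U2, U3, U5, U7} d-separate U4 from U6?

Yes

There are 5 undirected paths between U4 and U6; checking each against the conditioning set {U2, U3, U5, U7}:
Path 1: U4 ← U3 → U6
  U3 is a fork here and U3 is conditioned on, so the path is blocked at U3.
Path 2: U4 → U5 → U7 ← U3 → U6
  U5 is a chain here and U5 is conditioned on, so the path is blocked at U5.
Path 3: U4 → U5 → U7 ← U2 → U3 → U6
  U5 is a chain here and U5 is conditioned on, so the path is blocked at U5.
Path 4: U4 → U5 ← U1 → U7 ← U3 → U6
  U3 is a fork here and U3 is conditioned on, so the path is blocked at U3.
Path 5: U4 → U5 ← U1 → U7 ← U2 → U3 → U6
  U2 is a fork here and U2 is conditioned on, so the path is blocked at U2.
Since every path is blocked, d-separation holds.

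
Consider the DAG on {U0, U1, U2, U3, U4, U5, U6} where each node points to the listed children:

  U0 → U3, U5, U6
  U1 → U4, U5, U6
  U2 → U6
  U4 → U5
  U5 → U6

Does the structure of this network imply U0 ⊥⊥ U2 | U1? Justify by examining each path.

4 paths connect U0 and U2; each must be blocked for d-separation to hold:
  1. U0 → U6 ← U2 — U6:collider[blocks] ⇒ blocked
  2. U0 → U5 → U6 ← U2 — U5:chain[open]; U6:collider[blocks] ⇒ blocked
  3. U0 → U5 ← U1 → U6 ← U2 — U5:collider[blocks]; U1:fork[blocks]; U6:collider[blocks] ⇒ blocked
  4. U0 → U5 ← U4 ← U1 → U6 ← U2 — U5:collider[blocks]; U4:chain[open]; U1:fork[blocks]; U6:collider[blocks] ⇒ blocked
Since every path is blocked, d-separation holds.

Yes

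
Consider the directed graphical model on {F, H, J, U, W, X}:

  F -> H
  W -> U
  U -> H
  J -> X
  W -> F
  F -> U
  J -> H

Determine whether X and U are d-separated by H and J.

Enumerating the 3 paths from X to U and testing each for blocking by {H, J}:
Path 1: X ← J → H ← F → U
  J is a fork here and J is conditioned on, so the path is blocked at J.
Path 2: X ← J → H ← F ← W → U
  J is a fork here and J is conditioned on, so the path is blocked at J.
Path 3: X ← J → H ← U
  J is a fork here and J is conditioned on, so the path is blocked at J.
All paths are blocked; X ⊥ U | {H, J} holds.

Yes — X and U are d-separated given {H, J}.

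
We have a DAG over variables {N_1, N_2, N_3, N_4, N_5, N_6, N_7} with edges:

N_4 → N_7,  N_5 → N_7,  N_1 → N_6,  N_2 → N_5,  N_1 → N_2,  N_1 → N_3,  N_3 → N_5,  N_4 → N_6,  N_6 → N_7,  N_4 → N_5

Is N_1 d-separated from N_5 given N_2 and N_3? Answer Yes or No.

Yes

6 paths connect N_1 and N_5; each must be blocked for d-separation to hold:
Path 1: N_1 → N_6 ← N_4 → N_5
  N_6 is a collider here and neither N_6 nor any of its descendants is conditioned on, so the collider stays closed — the path is blocked at N_6.
Path 2: N_1 → N_6 ← N_4 → N_7 ← N_5
  N_6 is a collider here and neither N_6 nor any of its descendants is conditioned on, so the collider stays closed — the path is blocked at N_6.
Path 3: N_1 → N_6 → N_7 ← N_5
  N_7 is a collider here and neither N_7 nor any of its descendants is conditioned on, so the collider stays closed — the path is blocked at N_7.
Path 4: N_1 → N_6 → N_7 ← N_4 → N_5
  N_7 is a collider here and neither N_7 nor any of its descendants is conditioned on, so the collider stays closed — the path is blocked at N_7.
Path 5: N_1 → N_3 → N_5
  N_3 is a chain here and N_3 is conditioned on, so the path is blocked at N_3.
Path 6: N_1 → N_2 → N_5
  N_2 is a chain here and N_2 is conditioned on, so the path is blocked at N_2.
Every path is blocked, so N_1 and N_5 are d-separated given {N_2, N_3}.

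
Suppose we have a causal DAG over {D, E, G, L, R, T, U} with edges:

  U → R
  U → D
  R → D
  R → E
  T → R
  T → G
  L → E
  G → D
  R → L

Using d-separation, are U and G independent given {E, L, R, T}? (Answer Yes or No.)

Yes

4 paths connect U and G; each must be blocked for d-separation to hold:
Path 1: U → R → D ← G
  R is a chain here and R is conditioned on, so the path is blocked at R.
Path 2: U → R ← T → G
  T is a fork here and T is conditioned on, so the path is blocked at T.
Path 3: U → D ← R ← T → G
  D is a collider here and neither D nor any of its descendants is conditioned on, so the collider stays closed — the path is blocked at D.
Path 4: U → D ← G
  D is a collider here and neither D nor any of its descendants is conditioned on, so the collider stays closed — the path is blocked at D.
Every path is blocked, so U and G are d-separated given {E, L, R, T}.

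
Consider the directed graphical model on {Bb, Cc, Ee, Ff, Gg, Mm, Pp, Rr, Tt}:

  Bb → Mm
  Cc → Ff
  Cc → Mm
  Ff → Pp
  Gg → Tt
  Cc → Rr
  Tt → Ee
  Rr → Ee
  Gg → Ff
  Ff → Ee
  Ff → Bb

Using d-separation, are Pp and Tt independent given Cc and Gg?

Yes — Pp and Tt are d-separated given {Cc, Gg}.

We examine all 4 paths between Pp and Tt:
  1. Pp ← Ff → Bb → Mm ← Cc → Rr → Ee ← Tt — Ff:fork[open]; Bb:chain[open]; Mm:collider[blocks]; Cc:fork[blocks]; Rr:chain[open]; Ee:collider[blocks] ⇒ blocked
  2. Pp ← Ff ← Cc → Rr → Ee ← Tt — Ff:chain[open]; Cc:fork[blocks]; Rr:chain[open]; Ee:collider[blocks] ⇒ blocked
  3. Pp ← Ff → Ee ← Tt — Ff:fork[open]; Ee:collider[blocks] ⇒ blocked
  4. Pp ← Ff ← Gg → Tt — Ff:chain[open]; Gg:fork[blocks] ⇒ blocked
Since every path is blocked, d-separation holds.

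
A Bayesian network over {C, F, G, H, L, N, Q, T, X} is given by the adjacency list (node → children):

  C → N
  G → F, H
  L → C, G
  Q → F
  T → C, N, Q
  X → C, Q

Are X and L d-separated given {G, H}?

Yes

6 paths connect X and L; each must be blocked for d-separation to hold:
  1. X → C → N ← T → Q → F ← G ← L — C:chain[open]; N:collider[blocks]; T:fork[open]; Q:chain[open]; F:collider[blocks]; G:chain[blocks] ⇒ blocked
  2. X → C ← L — C:collider[blocks] ⇒ blocked
  3. X → C ← T → Q → F ← G ← L — C:collider[blocks]; T:fork[open]; Q:chain[open]; F:collider[blocks]; G:chain[blocks] ⇒ blocked
  4. X → Q ← T → N ← C ← L — Q:collider[blocks]; T:fork[open]; N:collider[blocks]; C:chain[open] ⇒ blocked
  5. X → Q ← T → C ← L — Q:collider[blocks]; T:fork[open]; C:collider[blocks] ⇒ blocked
  6. X → Q → F ← G ← L — Q:chain[open]; F:collider[blocks]; G:chain[blocks] ⇒ blocked
All paths are blocked; X ⊥ L | {G, H} holds.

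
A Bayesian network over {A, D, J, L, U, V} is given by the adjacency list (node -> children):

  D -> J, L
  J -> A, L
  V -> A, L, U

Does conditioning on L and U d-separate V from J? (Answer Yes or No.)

Enumerating the 3 paths from V to J and testing each for blocking by {L, U}:
Path 1: V → L ← D → J
  L is a collider and L is conditioned on, which opens it; D is a fork and D is not conditioned on — no node blocks this path, so it is active.
Path 2: V → L ← J
  L is a collider and L is conditioned on, which opens it — no node blocks this path, so it is active.
Path 3: V → A ← J
  A is a collider here and neither A nor any of its descendants is conditioned on, so the collider stays closed — the path is blocked at A.
Because an active path exists, V and J are not d-separated.

No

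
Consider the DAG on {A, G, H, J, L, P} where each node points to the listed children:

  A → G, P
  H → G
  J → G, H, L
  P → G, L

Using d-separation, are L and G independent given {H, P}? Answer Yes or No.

No

There are 4 undirected paths between L and G; checking each against the conditioning set {H, P}:
Path 1: L ← P → G
  P is a fork here and P is conditioned on, so the path is blocked at P.
Path 2: L ← P ← A → G
  P is a chain here and P is conditioned on, so the path is blocked at P.
Path 3: L ← J → H → G
  H is a chain here and H is conditioned on, so the path is blocked at H.
Path 4: L ← J → G
  J is a fork and J is not conditioned on — no node blocks this path, so it is active.
At least one path is unblocked, so d-separation fails.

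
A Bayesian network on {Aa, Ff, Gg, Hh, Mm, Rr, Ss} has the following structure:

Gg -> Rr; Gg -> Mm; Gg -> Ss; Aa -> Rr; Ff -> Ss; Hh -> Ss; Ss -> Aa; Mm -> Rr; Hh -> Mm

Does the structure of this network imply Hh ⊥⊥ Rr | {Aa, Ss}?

6 paths connect Hh and Rr; each must be blocked for d-separation to hold:
Path 1: Hh → Ss ← Gg → Rr
  Ss is a collider and Ss is conditioned on, which opens it; Gg is a fork and Gg is not conditioned on — no node blocks this path, so it is active.
Path 2: Hh → Ss ← Gg → Mm → Rr
  Ss is a collider and Ss is conditioned on, which opens it; Gg is a fork and Gg is not conditioned on; Mm is a chain and Mm is not conditioned on — no node blocks this path, so it is active.
Path 3: Hh → Ss → Aa → Rr
  Ss is a chain here and Ss is conditioned on, so the path is blocked at Ss.
Path 4: Hh → Mm ← Gg → Ss → Aa → Rr
  Mm is a collider here and neither Mm nor any of its descendants is conditioned on, so the collider stays closed — the path is blocked at Mm.
Path 5: Hh → Mm ← Gg → Rr
  Mm is a collider here and neither Mm nor any of its descendants is conditioned on, so the collider stays closed — the path is blocked at Mm.
Path 6: Hh → Mm → Rr
  Mm is a chain and Mm is not conditioned on — no node blocks this path, so it is active.
Because an active path exists, Hh and Rr are not d-separated.

No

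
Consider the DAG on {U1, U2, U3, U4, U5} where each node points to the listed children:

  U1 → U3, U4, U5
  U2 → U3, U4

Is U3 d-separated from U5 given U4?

No

There are 2 undirected paths between U3 and U5; checking each against the conditioning set {U4}:
  1. U3 ← U2 → U4 ← U1 → U5 — U2:fork[open]; U4:collider[open]; U1:fork[open] ⇒ active
  2. U3 ← U1 → U5 — U1:fork[open] ⇒ active
Because an active path exists, U3 and U5 are not d-separated.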